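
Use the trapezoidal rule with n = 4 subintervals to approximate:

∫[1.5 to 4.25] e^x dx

f(x) = e^x
a = 1.5, b = 4.25, n = 4
h = (b - a)/n = 0.687500

Trapezoidal rule: (h/2)[f(x₀) + 2f(x₁) + 2f(x₂) + ... + f(xₙ)]

x_0 = 1.5000, f(x_0) = 4.481689, coefficient = 1
x_1 = 2.1875, f(x_1) = 8.912903, coefficient = 2
x_2 = 2.8750, f(x_2) = 17.725424, coefficient = 2
x_3 = 3.5625, f(x_3) = 35.251215, coefficient = 2
x_4 = 4.2500, f(x_4) = 70.105412, coefficient = 1

I ≈ (0.687500/2) × 198.366186 = 68.188376
Exact value: 65.623723
Error: 2.564653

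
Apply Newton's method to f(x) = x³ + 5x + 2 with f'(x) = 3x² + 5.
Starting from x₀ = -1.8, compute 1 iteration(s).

f(x) = x³ + 5x + 2
f'(x) = 3x² + 5
x₀ = -1.8

Newton-Raphson formula: x_{n+1} = x_n - f(x_n)/f'(x_n)

Iteration 1:
  f(-1.800000) = -12.832000
  f'(-1.800000) = 14.720000
  x_1 = -1.800000 - (-12.832000)/14.720000 = -0.928261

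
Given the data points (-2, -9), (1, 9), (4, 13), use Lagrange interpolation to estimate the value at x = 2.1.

Lagrange interpolation formula:
P(x) = Σ yᵢ × Lᵢ(x)
where Lᵢ(x) = Π_{j≠i} (x - xⱼ)/(xᵢ - xⱼ)

L_0(2.1) = (2.1 - 1)/(-2 - 1) × (2.1 - 4)/(-2 - 4) = -0.116111
L_1(2.1) = (2.1 - (-2))/(1 - (-2)) × (2.1 - 4)/(1 - 4) = 0.865556
L_2(2.1) = (2.1 - (-2))/(4 - (-2)) × (2.1 - 1)/(4 - 1) = 0.250556

P(2.1) = (-9)×L_0(2.1) + 9×L_1(2.1) + 13×L_2(2.1)
P(2.1) = 12.092222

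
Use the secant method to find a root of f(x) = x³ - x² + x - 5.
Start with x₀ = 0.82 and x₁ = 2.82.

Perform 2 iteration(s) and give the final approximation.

f(x) = x³ - x² + x - 5
x₀ = 0.82, x₁ = 2.82

Secant formula: x_{n+1} = x_n - f(x_n)(x_n - x_{n-1})/(f(x_n) - f(x_{n-1}))

Iteration 1:
  f(0.820000) = -4.301032
  f(2.820000) = 12.293368
  x_2 = 2.820000 - 12.293368×(2.820000 - 0.820000)/(12.293368 - (-4.301032))
       = 1.338371
Iteration 2:
  f(2.820000) = 12.293368
  f(1.338371) = -3.055525
  x_3 = 1.338371 - (-3.055525)×(1.338371 - 2.820000)/(-3.055525 - 12.293368)
       = 1.633321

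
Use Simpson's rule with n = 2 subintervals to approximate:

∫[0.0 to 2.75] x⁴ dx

f(x) = x⁴
a = 0.0, b = 2.75, n = 2
h = (b - a)/n = 1.375000

Simpson's rule: (h/3)[f(x₀) + 4f(x₁) + 2f(x₂) + ... + f(xₙ)]

x_0 = 0.0000, f(x_0) = 0.000000, coefficient = 1
x_1 = 1.3750, f(x_1) = 3.574463, coefficient = 4
x_2 = 2.7500, f(x_2) = 57.191406, coefficient = 1

I ≈ (1.375000/3) × 71.489258 = 32.765910
Exact value: 31.455273
Error: 1.310636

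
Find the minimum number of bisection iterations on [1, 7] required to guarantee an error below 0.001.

We need (b-a)/2^n ≤ 0.001
(7 - 1)/2^n ≤ 0.001
6/2^n ≤ 0.001
2^n ≥ 6000
n ≥ log₂(6000) = 12.55
n ≥ 13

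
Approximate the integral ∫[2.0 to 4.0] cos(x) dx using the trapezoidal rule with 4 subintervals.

f(x) = cos(x)
a = 2.0, b = 4.0, n = 4
h = (b - a)/n = 0.500000

Trapezoidal rule: (h/2)[f(x₀) + 2f(x₁) + 2f(x₂) + ... + f(xₙ)]

x_0 = 2.0000, f(x_0) = -0.416147, coefficient = 1
x_1 = 2.5000, f(x_1) = -0.801144, coefficient = 2
x_2 = 3.0000, f(x_2) = -0.989992, coefficient = 2
x_3 = 3.5000, f(x_3) = -0.936457, coefficient = 2
x_4 = 4.0000, f(x_4) = -0.653644, coefficient = 1

I ≈ (0.500000/2) × -6.524976 = -1.631244
Exact value: -1.666100
Error: 0.034856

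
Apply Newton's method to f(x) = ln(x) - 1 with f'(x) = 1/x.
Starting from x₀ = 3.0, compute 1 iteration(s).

f(x) = ln(x) - 1
f'(x) = 1/x
x₀ = 3.0

Newton-Raphson formula: x_{n+1} = x_n - f(x_n)/f'(x_n)

Iteration 1:
  f(3.000000) = 0.098612
  f'(3.000000) = 0.333333
  x_1 = 3.000000 - 0.098612/0.333333 = 2.704163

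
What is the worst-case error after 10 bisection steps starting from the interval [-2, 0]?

Bisection error bound: |error| ≤ (b-a)/2^n
|error| ≤ (0 - (-2))/2^10 = 2/2^10
|error| ≤ 0.0019531250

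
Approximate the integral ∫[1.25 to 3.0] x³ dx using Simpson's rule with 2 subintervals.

f(x) = x³
a = 1.25, b = 3.0, n = 2
h = (b - a)/n = 0.875000

Simpson's rule: (h/3)[f(x₀) + 4f(x₁) + 2f(x₂) + ... + f(xₙ)]

x_0 = 1.2500, f(x_0) = 1.953125, coefficient = 1
x_1 = 2.1250, f(x_1) = 9.595703, coefficient = 4
x_2 = 3.0000, f(x_2) = 27.000000, coefficient = 1

I ≈ (0.875000/3) × 67.335938 = 19.639648
Exact value: 19.639648
Error: 0.000000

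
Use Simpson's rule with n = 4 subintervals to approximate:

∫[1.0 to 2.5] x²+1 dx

f(x) = x²+1
a = 1.0, b = 2.5, n = 4
h = (b - a)/n = 0.375000

Simpson's rule: (h/3)[f(x₀) + 4f(x₁) + 2f(x₂) + ... + f(xₙ)]

x_0 = 1.0000, f(x_0) = 2.000000, coefficient = 1
x_1 = 1.3750, f(x_1) = 2.890625, coefficient = 4
x_2 = 1.7500, f(x_2) = 4.062500, coefficient = 2
x_3 = 2.1250, f(x_3) = 5.515625, coefficient = 4
x_4 = 2.5000, f(x_4) = 7.250000, coefficient = 1

I ≈ (0.375000/3) × 51.000000 = 6.375000
Exact value: 6.375000
Error: 0.000000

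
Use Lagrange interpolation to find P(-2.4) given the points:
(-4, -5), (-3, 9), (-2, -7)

Lagrange interpolation formula:
P(x) = Σ yᵢ × Lᵢ(x)
where Lᵢ(x) = Π_{j≠i} (x - xⱼ)/(xᵢ - xⱼ)

L_0(-2.4) = (-2.4 - (-3))/(-4 - (-3)) × (-2.4 - (-2))/(-4 - (-2)) = -0.120000
L_1(-2.4) = (-2.4 - (-4))/(-3 - (-4)) × (-2.4 - (-2))/(-3 - (-2)) = 0.640000
L_2(-2.4) = (-2.4 - (-4))/(-2 - (-4)) × (-2.4 - (-3))/(-2 - (-3)) = 0.480000

P(-2.4) = (-5)×L_0(-2.4) + 9×L_1(-2.4) + (-7)×L_2(-2.4)
P(-2.4) = 3.000000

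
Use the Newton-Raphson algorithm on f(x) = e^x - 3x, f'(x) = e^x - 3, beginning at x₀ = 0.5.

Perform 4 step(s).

f(x) = e^x - 3x
f'(x) = e^x - 3
x₀ = 0.5

Newton-Raphson formula: x_{n+1} = x_n - f(x_n)/f'(x_n)

Iteration 1:
  f(0.500000) = 0.148721
  f'(0.500000) = -1.351279
  x_1 = 0.500000 - 0.148721/(-1.351279) = 0.610060
Iteration 2:
  f(0.610060) = 0.010362
  f'(0.610060) = -1.159459
  x_2 = 0.610060 - 0.010362/(-1.159459) = 0.618997
Iteration 3:
  f(0.618997) = 0.000074
  f'(0.618997) = -1.142936
  x_3 = 0.618997 - 0.000074/(-1.142936) = 0.619061
Iteration 4:
  f(0.619061) = 0.000000
  f'(0.619061) = -1.142816
  x_4 = 0.619061 - 0.000000/(-1.142816) = 0.619061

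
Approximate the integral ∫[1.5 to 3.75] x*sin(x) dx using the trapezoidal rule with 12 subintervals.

f(x) = x*sin(x)
a = 1.5, b = 3.75, n = 12
h = (b - a)/n = 0.187500

Trapezoidal rule: (h/2)[f(x₀) + 2f(x₁) + 2f(x₂) + ... + f(xₙ)]

x_0 = 1.5000, f(x_0) = 1.496242, coefficient = 1
x_1 = 1.6875, f(x_1) = 1.676021, coefficient = 2
x_2 = 1.8750, f(x_2) = 1.788911, coefficient = 2
x_3 = 2.0625, f(x_3) = 1.818155, coefficient = 2
x_4 = 2.2500, f(x_4) = 1.750665, coefficient = 2
x_5 = 2.4375, f(x_5) = 1.577897, coefficient = 2
x_6 = 2.6250, f(x_6) = 1.296541, coefficient = 2
x_7 = 2.8125, f(x_7) = 0.908956, coefficient = 2
x_8 = 3.0000, f(x_8) = 0.423360, coefficient = 2
x_9 = 3.1875, f(x_9) = -0.146278, coefficient = 2
x_10 = 3.3750, f(x_10) = -0.780617, coefficient = 2
x_11 = 3.5625, f(x_11) = -1.455598, coefficient = 2
x_12 = 3.7500, f(x_12) = -2.143355, coefficient = 1

I ≈ (0.187500/2) × 17.068916 = 1.600211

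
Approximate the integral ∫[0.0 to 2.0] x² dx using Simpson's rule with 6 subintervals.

f(x) = x²
a = 0.0, b = 2.0, n = 6
h = (b - a)/n = 0.333333

Simpson's rule: (h/3)[f(x₀) + 4f(x₁) + 2f(x₂) + ... + f(xₙ)]

x_0 = 0.0000, f(x_0) = 0.000000, coefficient = 1
x_1 = 0.3333, f(x_1) = 0.111111, coefficient = 4
x_2 = 0.6667, f(x_2) = 0.444444, coefficient = 2
x_3 = 1.0000, f(x_3) = 1.000000, coefficient = 4
x_4 = 1.3333, f(x_4) = 1.777778, coefficient = 2
x_5 = 1.6667, f(x_5) = 2.777778, coefficient = 4
x_6 = 2.0000, f(x_6) = 4.000000, coefficient = 1

I ≈ (0.333333/3) × 24.000000 = 2.666667
Exact value: 2.666667
Error: 0.000000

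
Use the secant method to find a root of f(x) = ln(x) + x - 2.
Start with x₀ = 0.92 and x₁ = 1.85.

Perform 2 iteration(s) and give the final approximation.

f(x) = ln(x) + x - 2
x₀ = 0.92, x₁ = 1.85

Secant formula: x_{n+1} = x_n - f(x_n)(x_n - x_{n-1})/(f(x_n) - f(x_{n-1}))

Iteration 1:
  f(0.920000) = -1.163382
  f(1.850000) = 0.465186
  x_2 = 1.850000 - 0.465186×(1.850000 - 0.920000)/(0.465186 - (-1.163382))
       = 1.584354
Iteration 2:
  f(1.850000) = 0.465186
  f(1.584354) = 0.044530
  x_3 = 1.584354 - 0.044530×(1.584354 - 1.850000)/(0.044530 - 0.465186)
       = 1.556233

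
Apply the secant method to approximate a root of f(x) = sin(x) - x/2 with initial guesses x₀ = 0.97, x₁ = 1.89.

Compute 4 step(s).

f(x) = sin(x) - x/2
x₀ = 0.97, x₁ = 1.89

Secant formula: x_{n+1} = x_n - f(x_n)(x_n - x_{n-1})/(f(x_n) - f(x_{n-1}))

Iteration 1:
  f(0.970000) = 0.339886
  f(1.890000) = 0.004486
  x_2 = 1.890000 - 0.004486×(1.890000 - 0.970000)/(0.004486 - 0.339886)
       = 1.902304
Iteration 2:
  f(1.890000) = 0.004486
  f(1.902304) = -0.005599
  x_3 = 1.902304 - (-0.005599)×(1.902304 - 1.890000)/(-0.005599 - 0.004486)
       = 1.895473
Iteration 3:
  f(1.902304) = -0.005599
  f(1.895473) = 0.000018
  x_4 = 1.895473 - 0.000018×(1.895473 - 1.902304)/(0.000018 - (-0.005599))
       = 1.895494
Iteration 4:
  f(1.895473) = 0.000018
  f(1.895494) = 0.000000
  x_5 = 1.895494 - 0.000000×(1.895494 - 1.895473)/(0.000000 - 0.000018)
       = 1.895494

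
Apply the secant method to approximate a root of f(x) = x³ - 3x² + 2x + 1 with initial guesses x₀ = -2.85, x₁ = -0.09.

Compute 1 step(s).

f(x) = x³ - 3x² + 2x + 1
x₀ = -2.85, x₁ = -0.09

Secant formula: x_{n+1} = x_n - f(x_n)(x_n - x_{n-1})/(f(x_n) - f(x_{n-1}))

Iteration 1:
  f(-2.850000) = -52.216625
  f(-0.090000) = 0.794971
  x_2 = -0.090000 - 0.794971×(-0.090000 - (-2.850000))/(0.794971 - (-52.216625))
       = -0.131389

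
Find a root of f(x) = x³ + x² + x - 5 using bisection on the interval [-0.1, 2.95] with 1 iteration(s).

f(x) = x³ + x² + x - 5
Initial interval: [-0.1, 2.95]

Iteration 1:
  c_1 = (-0.100000 + 2.950000)/2 = 1.425000
  f(c_1) = f(1.425000) = 1.349266
  f(a) × f(c) < 0, new interval: [-0.100000, 1.425000]

After 1 iteration(s), the approximation is c_1 = 1.425000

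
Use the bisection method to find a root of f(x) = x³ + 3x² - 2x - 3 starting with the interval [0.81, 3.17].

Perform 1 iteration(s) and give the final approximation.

f(x) = x³ + 3x² - 2x - 3
Initial interval: [0.81, 3.17]

Iteration 1:
  c_1 = (0.810000 + 3.170000)/2 = 1.990000
  f(c_1) = f(1.990000) = 12.780899
  f(a) × f(c) < 0, new interval: [0.810000, 1.990000]

After 1 iteration(s), the approximation is c_1 = 1.990000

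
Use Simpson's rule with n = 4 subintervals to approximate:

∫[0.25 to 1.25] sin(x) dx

f(x) = sin(x)
a = 0.25, b = 1.25, n = 4
h = (b - a)/n = 0.250000

Simpson's rule: (h/3)[f(x₀) + 4f(x₁) + 2f(x₂) + ... + f(xₙ)]

x_0 = 0.2500, f(x_0) = 0.247404, coefficient = 1
x_1 = 0.5000, f(x_1) = 0.479426, coefficient = 4
x_2 = 0.7500, f(x_2) = 0.681639, coefficient = 2
x_3 = 1.0000, f(x_3) = 0.841471, coefficient = 4
x_4 = 1.2500, f(x_4) = 0.948985, coefficient = 1

I ≈ (0.250000/3) × 7.843252 = 0.653604
Exact value: 0.653590
Error: 0.000014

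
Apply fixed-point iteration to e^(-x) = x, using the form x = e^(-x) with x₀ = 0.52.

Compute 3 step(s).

Equation: e^(-x) = x
Fixed-point form: x = e^(-x)
x₀ = 0.52

x_1 = g(0.520000) = 0.594521
x_2 = g(0.594521) = 0.551827
x_3 = g(0.551827) = 0.575897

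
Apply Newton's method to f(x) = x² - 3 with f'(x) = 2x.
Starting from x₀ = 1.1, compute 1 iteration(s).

f(x) = x² - 3
f'(x) = 2x
x₀ = 1.1

Newton-Raphson formula: x_{n+1} = x_n - f(x_n)/f'(x_n)

Iteration 1:
  f(1.100000) = -1.790000
  f'(1.100000) = 2.200000
  x_1 = 1.100000 - (-1.790000)/2.200000 = 1.913636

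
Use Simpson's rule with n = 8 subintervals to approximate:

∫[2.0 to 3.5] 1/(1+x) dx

f(x) = 1/(1+x)
a = 2.0, b = 3.5, n = 8
h = (b - a)/n = 0.187500

Simpson's rule: (h/3)[f(x₀) + 4f(x₁) + 2f(x₂) + ... + f(xₙ)]

x_0 = 2.0000, f(x_0) = 0.333333, coefficient = 1
x_1 = 2.1875, f(x_1) = 0.313725, coefficient = 4
x_2 = 2.3750, f(x_2) = 0.296296, coefficient = 2
x_3 = 2.5625, f(x_3) = 0.280702, coefficient = 4
x_4 = 2.7500, f(x_4) = 0.266667, coefficient = 2
x_5 = 2.9375, f(x_5) = 0.253968, coefficient = 4
x_6 = 3.1250, f(x_6) = 0.242424, coefficient = 2
x_7 = 3.3125, f(x_7) = 0.231884, coefficient = 4
x_8 = 3.5000, f(x_8) = 0.222222, coefficient = 1

I ≈ (0.187500/3) × 6.487448 = 0.405466
Exact value: 0.405465
Error: 0.000000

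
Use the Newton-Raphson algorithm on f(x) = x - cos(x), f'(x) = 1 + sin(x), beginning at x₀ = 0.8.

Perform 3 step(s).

f(x) = x - cos(x)
f'(x) = 1 + sin(x)
x₀ = 0.8

Newton-Raphson formula: x_{n+1} = x_n - f(x_n)/f'(x_n)

Iteration 1:
  f(0.800000) = 0.103293
  f'(0.800000) = 1.717356
  x_1 = 0.800000 - 0.103293/1.717356 = 0.739853
Iteration 2:
  f(0.739853) = 0.001286
  f'(0.739853) = 1.674180
  x_2 = 0.739853 - 0.001286/1.674180 = 0.739085
Iteration 3:
  f(0.739085) = 0.000000
  f'(0.739085) = 1.673612
  x_3 = 0.739085 - 0.000000/1.673612 = 0.739085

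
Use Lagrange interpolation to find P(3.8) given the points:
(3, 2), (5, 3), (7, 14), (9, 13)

Lagrange interpolation formula:
P(x) = Σ yᵢ × Lᵢ(x)
where Lᵢ(x) = Π_{j≠i} (x - xⱼ)/(xᵢ - xⱼ)

L_0(3.8) = (3.8 - 5)/(3 - 5) × (3.8 - 7)/(3 - 7) × (3.8 - 9)/(3 - 9) = 0.416000
L_1(3.8) = (3.8 - 3)/(5 - 3) × (3.8 - 7)/(5 - 7) × (3.8 - 9)/(5 - 9) = 0.832000
L_2(3.8) = (3.8 - 3)/(7 - 3) × (3.8 - 5)/(7 - 5) × (3.8 - 9)/(7 - 9) = -0.312000
L_3(3.8) = (3.8 - 3)/(9 - 3) × (3.8 - 5)/(9 - 5) × (3.8 - 7)/(9 - 7) = 0.064000

P(3.8) = 2×L_0(3.8) + 3×L_1(3.8) + 14×L_2(3.8) + 13×L_3(3.8)
P(3.8) = -0.208000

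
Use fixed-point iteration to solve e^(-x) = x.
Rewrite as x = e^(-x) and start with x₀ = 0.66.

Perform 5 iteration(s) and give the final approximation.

Equation: e^(-x) = x
Fixed-point form: x = e^(-x)
x₀ = 0.66

x_1 = g(0.660000) = 0.516851
x_2 = g(0.516851) = 0.596395
x_3 = g(0.596395) = 0.550793
x_4 = g(0.550793) = 0.576492
x_5 = g(0.576492) = 0.561866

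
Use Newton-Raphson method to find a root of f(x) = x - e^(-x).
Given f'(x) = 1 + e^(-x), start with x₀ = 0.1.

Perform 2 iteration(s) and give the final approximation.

f(x) = x - e^(-x)
f'(x) = 1 + e^(-x)
x₀ = 0.1

Newton-Raphson formula: x_{n+1} = x_n - f(x_n)/f'(x_n)

Iteration 1:
  f(0.100000) = -0.804837
  f'(0.100000) = 1.904837
  x_1 = 0.100000 - (-0.804837)/1.904837 = 0.522523
Iteration 2:
  f(0.522523) = -0.070500
  f'(0.522523) = 1.593023
  x_2 = 0.522523 - (-0.070500)/1.593023 = 0.566778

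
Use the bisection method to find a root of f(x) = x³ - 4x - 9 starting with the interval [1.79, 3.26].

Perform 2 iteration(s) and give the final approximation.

f(x) = x³ - 4x - 9
Initial interval: [1.79, 3.26]

Iteration 1:
  c_1 = (1.790000 + 3.260000)/2 = 2.525000
  f(c_1) = f(2.525000) = -3.001547
  f(a) × f(c) ≥ 0, new interval: [2.525000, 3.260000]
Iteration 2:
  c_2 = (2.525000 + 3.260000)/2 = 2.892500
  f(c_2) = f(2.892500) = 3.630264
  f(a) × f(c) < 0, new interval: [2.525000, 2.892500]

After 2 iteration(s), the approximation is c_2 = 2.892500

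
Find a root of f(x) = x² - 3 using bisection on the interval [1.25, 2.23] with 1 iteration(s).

f(x) = x² - 3
Initial interval: [1.25, 2.23]

Iteration 1:
  c_1 = (1.250000 + 2.230000)/2 = 1.740000
  f(c_1) = f(1.740000) = 0.027600
  f(a) × f(c) < 0, new interval: [1.250000, 1.740000]

After 1 iteration(s), the approximation is c_1 = 1.740000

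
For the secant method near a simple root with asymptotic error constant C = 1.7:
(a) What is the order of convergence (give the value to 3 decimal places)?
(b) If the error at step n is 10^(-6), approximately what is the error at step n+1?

(a) Secant method has superlinear convergence with order φ = (1+√5)/2 ≈ 1.618.
    This means |e_{n+1}| ≈ C|e_n|^1.618.

(b) With |e_n| = 10^(-6) and C = 1.7:
    |e_{n+1}| ≈ 1.7 × (10^(-6))^1.618 = 1.7 × 10^(-9.71)

(a) ≈ 1.618 (golden ratio); (b) |e_{n+1}| ≈ 3.328e-10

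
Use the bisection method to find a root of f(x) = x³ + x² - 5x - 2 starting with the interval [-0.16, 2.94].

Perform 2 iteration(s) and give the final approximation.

f(x) = x³ + x² - 5x - 2
Initial interval: [-0.16, 2.94]

Iteration 1:
  c_1 = (-0.160000 + 2.940000)/2 = 1.390000
  f(c_1) = f(1.390000) = -4.332281
  f(a) × f(c) ≥ 0, new interval: [1.390000, 2.940000]
Iteration 2:
  c_2 = (1.390000 + 2.940000)/2 = 2.165000
  f(c_2) = f(2.165000) = 2.010067
  f(a) × f(c) < 0, new interval: [1.390000, 2.165000]

After 2 iteration(s), the approximation is c_2 = 2.165000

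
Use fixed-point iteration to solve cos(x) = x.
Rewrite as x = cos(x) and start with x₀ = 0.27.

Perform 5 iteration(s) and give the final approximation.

Equation: cos(x) = x
Fixed-point form: x = cos(x)
x₀ = 0.27

x_1 = g(0.270000) = 0.963771
x_2 = g(0.963771) = 0.570427
x_3 = g(0.570427) = 0.841671
x_4 = g(0.841671) = 0.666218
x_5 = g(0.666218) = 0.786165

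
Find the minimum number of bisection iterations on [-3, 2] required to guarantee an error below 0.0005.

We need (b-a)/2^n ≤ 0.0005
(2 - (-3))/2^n ≤ 0.0005
5/2^n ≤ 0.0005
2^n ≥ 10000
n ≥ log₂(10000) = 13.29
n ≥ 14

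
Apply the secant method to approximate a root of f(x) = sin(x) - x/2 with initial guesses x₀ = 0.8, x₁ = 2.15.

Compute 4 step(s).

f(x) = sin(x) - x/2
x₀ = 0.8, x₁ = 2.15

Secant formula: x_{n+1} = x_n - f(x_n)(x_n - x_{n-1})/(f(x_n) - f(x_{n-1}))

Iteration 1:
  f(0.800000) = 0.317356
  f(2.150000) = -0.238101
  x_2 = 2.150000 - (-0.238101)×(2.150000 - 0.800000)/(-0.238101 - 0.317356)
       = 1.571312
Iteration 2:
  f(2.150000) = -0.238101
  f(1.571312) = 0.214344
  x_3 = 1.571312 - 0.214344×(1.571312 - 2.150000)/(0.214344 - (-0.238101))
       = 1.845463
Iteration 3:
  f(1.571312) = 0.214344
  f(1.845463) = 0.039784
  x_4 = 1.845463 - 0.039784×(1.845463 - 1.571312)/(0.039784 - 0.214344)
       = 1.907945
Iteration 4:
  f(1.845463) = 0.039784
  f(1.907945) = -0.010271
  x_5 = 1.907945 - (-0.010271)×(1.907945 - 1.845463)/(-0.010271 - 0.039784)
       = 1.895124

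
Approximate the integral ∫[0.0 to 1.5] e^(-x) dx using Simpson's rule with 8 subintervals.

f(x) = e^(-x)
a = 0.0, b = 1.5, n = 8
h = (b - a)/n = 0.187500

Simpson's rule: (h/3)[f(x₀) + 4f(x₁) + 2f(x₂) + ... + f(xₙ)]

x_0 = 0.0000, f(x_0) = 1.000000, coefficient = 1
x_1 = 0.1875, f(x_1) = 0.829029, coefficient = 4
x_2 = 0.3750, f(x_2) = 0.687289, coefficient = 2
x_3 = 0.5625, f(x_3) = 0.569783, coefficient = 4
x_4 = 0.7500, f(x_4) = 0.472367, coefficient = 2
x_5 = 0.9375, f(x_5) = 0.391606, coefficient = 4
x_6 = 1.1250, f(x_6) = 0.324652, coefficient = 2
x_7 = 1.3125, f(x_7) = 0.269146, coefficient = 4
x_8 = 1.5000, f(x_8) = 0.223130, coefficient = 1

I ≈ (0.187500/3) × 12.430002 = 0.776875
Exact value: 0.776870
Error: 0.000005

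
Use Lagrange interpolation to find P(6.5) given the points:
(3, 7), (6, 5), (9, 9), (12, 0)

Lagrange interpolation formula:
P(x) = Σ yᵢ × Lᵢ(x)
where Lᵢ(x) = Π_{j≠i} (x - xⱼ)/(xᵢ - xⱼ)

L_0(6.5) = (6.5 - 6)/(3 - 6) × (6.5 - 9)/(3 - 9) × (6.5 - 12)/(3 - 12) = -0.042438
L_1(6.5) = (6.5 - 3)/(6 - 3) × (6.5 - 9)/(6 - 9) × (6.5 - 12)/(6 - 12) = 0.891204
L_2(6.5) = (6.5 - 3)/(9 - 3) × (6.5 - 6)/(9 - 6) × (6.5 - 12)/(9 - 12) = 0.178241
L_3(6.5) = (6.5 - 3)/(12 - 3) × (6.5 - 6)/(12 - 6) × (6.5 - 9)/(12 - 9) = -0.027006

P(6.5) = 7×L_0(6.5) + 5×L_1(6.5) + 9×L_2(6.5) + 0×L_3(6.5)
P(6.5) = 5.763117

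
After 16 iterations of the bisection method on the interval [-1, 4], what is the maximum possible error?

Bisection error bound: |error| ≤ (b-a)/2^n
|error| ≤ (4 - (-1))/2^16 = 5/2^16
|error| ≤ 0.0000762939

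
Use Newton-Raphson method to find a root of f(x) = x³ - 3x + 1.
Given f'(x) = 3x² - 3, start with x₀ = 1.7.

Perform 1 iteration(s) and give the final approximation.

f(x) = x³ - 3x + 1
f'(x) = 3x² - 3
x₀ = 1.7

Newton-Raphson formula: x_{n+1} = x_n - f(x_n)/f'(x_n)

Iteration 1:
  f(1.700000) = 0.813000
  f'(1.700000) = 5.670000
  x_1 = 1.700000 - 0.813000/5.670000 = 1.556614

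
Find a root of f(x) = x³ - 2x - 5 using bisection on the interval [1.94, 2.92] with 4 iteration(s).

f(x) = x³ - 2x - 5
Initial interval: [1.94, 2.92]

Iteration 1:
  c_1 = (1.940000 + 2.920000)/2 = 2.430000
  f(c_1) = f(2.430000) = 4.488907
  f(a) × f(c) < 0, new interval: [1.940000, 2.430000]
Iteration 2:
  c_2 = (1.940000 + 2.430000)/2 = 2.185000
  f(c_2) = f(2.185000) = 1.061682
  f(a) × f(c) < 0, new interval: [1.940000, 2.185000]
Iteration 3:
  c_3 = (1.940000 + 2.185000)/2 = 2.062500
  f(c_3) = f(2.062500) = -0.351318
  f(a) × f(c) ≥ 0, new interval: [2.062500, 2.185000]
Iteration 4:
  c_4 = (2.062500 + 2.185000)/2 = 2.123750
  f(c_4) = f(2.123750) = 0.331279
  f(a) × f(c) < 0, new interval: [2.062500, 2.123750]

After 4 iteration(s), the approximation is c_4 = 2.123750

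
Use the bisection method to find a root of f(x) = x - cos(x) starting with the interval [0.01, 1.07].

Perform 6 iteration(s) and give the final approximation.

f(x) = x - cos(x)
Initial interval: [0.01, 1.07]

Iteration 1:
  c_1 = (0.010000 + 1.070000)/2 = 0.540000
  f(c_1) = f(0.540000) = -0.317709
  f(a) × f(c) ≥ 0, new interval: [0.540000, 1.070000]
Iteration 2:
  c_2 = (0.540000 + 1.070000)/2 = 0.805000
  f(c_2) = f(0.805000) = 0.111889
  f(a) × f(c) < 0, new interval: [0.540000, 0.805000]
Iteration 3:
  c_3 = (0.540000 + 0.805000)/2 = 0.672500
  f(c_3) = f(0.672500) = -0.109767
  f(a) × f(c) ≥ 0, new interval: [0.672500, 0.805000]
Iteration 4:
  c_4 = (0.672500 + 0.805000)/2 = 0.738750
  f(c_4) = f(0.738750) = -0.000561
  f(a) × f(c) ≥ 0, new interval: [0.738750, 0.805000]
Iteration 5:
  c_5 = (0.738750 + 0.805000)/2 = 0.771875
  f(c_5) = f(0.771875) = 0.055271
  f(a) × f(c) < 0, new interval: [0.738750, 0.771875]
Iteration 6:
  c_6 = (0.738750 + 0.771875)/2 = 0.755313
  f(c_6) = f(0.755313) = 0.027255
  f(a) × f(c) < 0, new interval: [0.738750, 0.755313]

After 6 iteration(s), the approximation is c_6 = 0.755313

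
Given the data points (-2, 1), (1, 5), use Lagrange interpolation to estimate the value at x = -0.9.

Lagrange interpolation formula:
P(x) = Σ yᵢ × Lᵢ(x)
where Lᵢ(x) = Π_{j≠i} (x - xⱼ)/(xᵢ - xⱼ)

L_0(-0.9) = (-0.9 - 1)/(-2 - 1) = 0.633333
L_1(-0.9) = (-0.9 - (-2))/(1 - (-2)) = 0.366667

P(-0.9) = 1×L_0(-0.9) + 5×L_1(-0.9)
P(-0.9) = 2.466667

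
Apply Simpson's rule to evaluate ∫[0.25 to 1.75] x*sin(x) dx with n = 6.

f(x) = x*sin(x)
a = 0.25, b = 1.75, n = 6
h = (b - a)/n = 0.250000

Simpson's rule: (h/3)[f(x₀) + 4f(x₁) + 2f(x₂) + ... + f(xₙ)]

x_0 = 0.2500, f(x_0) = 0.061851, coefficient = 1
x_1 = 0.5000, f(x_1) = 0.239713, coefficient = 4
x_2 = 0.7500, f(x_2) = 0.511229, coefficient = 2
x_3 = 1.0000, f(x_3) = 0.841471, coefficient = 4
x_4 = 1.2500, f(x_4) = 1.186231, coefficient = 2
x_5 = 1.5000, f(x_5) = 1.496242, coefficient = 4
x_6 = 1.7500, f(x_6) = 1.721975, coefficient = 1

I ≈ (0.250000/3) × 15.488451 = 1.290704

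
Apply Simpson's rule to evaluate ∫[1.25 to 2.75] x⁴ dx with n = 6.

f(x) = x⁴
a = 1.25, b = 2.75, n = 6
h = (b - a)/n = 0.250000

Simpson's rule: (h/3)[f(x₀) + 4f(x₁) + 2f(x₂) + ... + f(xₙ)]

x_0 = 1.2500, f(x_0) = 2.441406, coefficient = 1
x_1 = 1.5000, f(x_1) = 5.062500, coefficient = 4
x_2 = 1.7500, f(x_2) = 9.378906, coefficient = 2
x_3 = 2.0000, f(x_3) = 16.000000, coefficient = 4
x_4 = 2.2500, f(x_4) = 25.628906, coefficient = 2
x_5 = 2.5000, f(x_5) = 39.062500, coefficient = 4
x_6 = 2.7500, f(x_6) = 57.191406, coefficient = 1

I ≈ (0.250000/3) × 370.148438 = 30.845703
Exact value: 30.844922
Error: 0.000781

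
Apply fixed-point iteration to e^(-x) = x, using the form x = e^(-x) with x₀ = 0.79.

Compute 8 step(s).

Equation: e^(-x) = x
Fixed-point form: x = e^(-x)
x₀ = 0.79

x_1 = g(0.790000) = 0.453845
x_2 = g(0.453845) = 0.635181
x_3 = g(0.635181) = 0.529839
x_4 = g(0.529839) = 0.588699
x_5 = g(0.588699) = 0.555049
x_6 = g(0.555049) = 0.574044
x_7 = g(0.574044) = 0.563243
x_8 = g(0.563243) = 0.569360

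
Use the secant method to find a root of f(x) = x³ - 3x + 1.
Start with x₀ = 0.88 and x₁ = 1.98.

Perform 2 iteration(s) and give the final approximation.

f(x) = x³ - 3x + 1
x₀ = 0.88, x₁ = 1.98

Secant formula: x_{n+1} = x_n - f(x_n)(x_n - x_{n-1})/(f(x_n) - f(x_{n-1}))

Iteration 1:
  f(0.880000) = -0.958528
  f(1.980000) = 2.822392
  x_2 = 1.980000 - 2.822392×(1.980000 - 0.880000)/(2.822392 - (-0.958528))
       = 1.158869
Iteration 2:
  f(1.980000) = 2.822392
  f(1.158869) = -0.920272
  x_3 = 1.158869 - (-0.920272)×(1.158869 - 1.980000)/(-0.920272 - 2.822392)
       = 1.360774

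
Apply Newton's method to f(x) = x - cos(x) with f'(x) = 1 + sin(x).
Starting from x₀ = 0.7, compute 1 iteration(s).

f(x) = x - cos(x)
f'(x) = 1 + sin(x)
x₀ = 0.7

Newton-Raphson formula: x_{n+1} = x_n - f(x_n)/f'(x_n)

Iteration 1:
  f(0.700000) = -0.064842
  f'(0.700000) = 1.644218
  x_1 = 0.700000 - (-0.064842)/1.644218 = 0.739436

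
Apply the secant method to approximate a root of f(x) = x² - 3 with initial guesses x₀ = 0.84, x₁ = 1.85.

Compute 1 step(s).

f(x) = x² - 3
x₀ = 0.84, x₁ = 1.85

Secant formula: x_{n+1} = x_n - f(x_n)(x_n - x_{n-1})/(f(x_n) - f(x_{n-1}))

Iteration 1:
  f(0.840000) = -2.294400
  f(1.850000) = 0.422500
  x_2 = 1.850000 - 0.422500×(1.850000 - 0.840000)/(0.422500 - (-2.294400))
       = 1.692937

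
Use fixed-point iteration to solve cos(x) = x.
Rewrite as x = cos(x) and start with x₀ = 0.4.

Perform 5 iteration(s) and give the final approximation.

Equation: cos(x) = x
Fixed-point form: x = cos(x)
x₀ = 0.4

x_1 = g(0.400000) = 0.921061
x_2 = g(0.921061) = 0.604976
x_3 = g(0.604976) = 0.822516
x_4 = g(0.822516) = 0.680380
x_5 = g(0.680380) = 0.777334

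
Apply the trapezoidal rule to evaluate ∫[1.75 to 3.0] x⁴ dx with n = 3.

f(x) = x⁴
a = 1.75, b = 3.0, n = 3
h = (b - a)/n = 0.416667

Trapezoidal rule: (h/2)[f(x₀) + 2f(x₁) + 2f(x₂) + ... + f(xₙ)]

x_0 = 1.7500, f(x_0) = 9.378906, coefficient = 1
x_1 = 2.1667, f(x_1) = 22.037809, coefficient = 2
x_2 = 2.5833, f(x_2) = 44.537085, coefficient = 2
x_3 = 3.0000, f(x_3) = 81.000000, coefficient = 1

I ≈ (0.416667/2) × 223.528694 = 46.568478
Exact value: 45.317383
Error: 1.251095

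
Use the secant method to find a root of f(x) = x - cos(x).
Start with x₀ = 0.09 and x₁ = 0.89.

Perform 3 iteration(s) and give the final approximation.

f(x) = x - cos(x)
x₀ = 0.09, x₁ = 0.89

Secant formula: x_{n+1} = x_n - f(x_n)(x_n - x_{n-1})/(f(x_n) - f(x_{n-1}))

Iteration 1:
  f(0.090000) = -0.905953
  f(0.890000) = 0.260588
  x_2 = 0.890000 - 0.260588×(0.890000 - 0.090000)/(0.260588 - (-0.905953))
       = 0.711292
Iteration 2:
  f(0.890000) = 0.260588
  f(0.711292) = -0.046227
  x_3 = 0.711292 - (-0.046227)×(0.711292 - 0.890000)/(-0.046227 - 0.260588)
       = 0.738217
Iteration 3:
  f(0.711292) = -0.046227
  f(0.738217) = -0.001452
  x_4 = 0.738217 - (-0.001452)×(0.738217 - 0.711292)/(-0.001452 - (-0.046227))
       = 0.739091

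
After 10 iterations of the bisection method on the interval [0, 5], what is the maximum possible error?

Bisection error bound: |error| ≤ (b-a)/2^n
|error| ≤ (5 - 0)/2^10 = 5/2^10
|error| ≤ 0.0048828125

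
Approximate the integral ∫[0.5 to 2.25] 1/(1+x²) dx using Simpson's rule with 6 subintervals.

f(x) = 1/(1+x²)
a = 0.5, b = 2.25, n = 6
h = (b - a)/n = 0.291667

Simpson's rule: (h/3)[f(x₀) + 4f(x₁) + 2f(x₂) + ... + f(xₙ)]

x_0 = 0.5000, f(x_0) = 0.800000, coefficient = 1
x_1 = 0.7917, f(x_1) = 0.614728, coefficient = 4
x_2 = 1.0833, f(x_2) = 0.460064, coefficient = 2
x_3 = 1.3750, f(x_3) = 0.345946, coefficient = 4
x_4 = 1.6667, f(x_4) = 0.264706, coefficient = 2
x_5 = 1.9583, f(x_5) = 0.206822, coefficient = 4
x_6 = 2.2500, f(x_6) = 0.164948, coefficient = 1

I ≈ (0.291667/3) × 7.084472 = 0.688768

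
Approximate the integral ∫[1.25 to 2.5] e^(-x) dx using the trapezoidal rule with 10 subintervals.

f(x) = e^(-x)
a = 1.25, b = 2.5, n = 10
h = (b - a)/n = 0.125000

Trapezoidal rule: (h/2)[f(x₀) + 2f(x₁) + 2f(x₂) + ... + f(xₙ)]

x_0 = 1.2500, f(x_0) = 0.286505, coefficient = 1
x_1 = 1.3750, f(x_1) = 0.252840, coefficient = 2
x_2 = 1.5000, f(x_2) = 0.223130, coefficient = 2
x_3 = 1.6250, f(x_3) = 0.196912, coefficient = 2
x_4 = 1.7500, f(x_4) = 0.173774, coefficient = 2
x_5 = 1.8750, f(x_5) = 0.153355, coefficient = 2
x_6 = 2.0000, f(x_6) = 0.135335, coefficient = 2
x_7 = 2.1250, f(x_7) = 0.119433, coefficient = 2
x_8 = 2.2500, f(x_8) = 0.105399, coefficient = 2
x_9 = 2.3750, f(x_9) = 0.093014, coefficient = 2
x_10 = 2.5000, f(x_10) = 0.082085, coefficient = 1

I ≈ (0.125000/2) × 3.274974 = 0.204686
Exact value: 0.204420
Error: 0.000266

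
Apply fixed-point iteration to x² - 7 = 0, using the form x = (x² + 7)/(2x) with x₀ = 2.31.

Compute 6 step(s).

Equation: x² - 7 = 0
Fixed-point form: x = (x² + 7)/(2x)
x₀ = 2.31

x_1 = g(2.310000) = 2.670152
x_2 = g(2.670152) = 2.645863
x_3 = g(2.645863) = 2.645751
x_4 = g(2.645751) = 2.645751
x_5 = g(2.645751) = 2.645751
x_6 = g(2.645751) = 2.645751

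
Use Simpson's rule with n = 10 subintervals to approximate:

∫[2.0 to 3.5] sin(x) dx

f(x) = sin(x)
a = 2.0, b = 3.5, n = 10
h = (b - a)/n = 0.150000

Simpson's rule: (h/3)[f(x₀) + 4f(x₁) + 2f(x₂) + ... + f(xₙ)]

x_0 = 2.0000, f(x_0) = 0.909297, coefficient = 1
x_1 = 2.1500, f(x_1) = 0.836899, coefficient = 4
x_2 = 2.3000, f(x_2) = 0.745705, coefficient = 2
x_3 = 2.4500, f(x_3) = 0.637765, coefficient = 4
x_4 = 2.6000, f(x_4) = 0.515501, coefficient = 2
x_5 = 2.7500, f(x_5) = 0.381661, coefficient = 4
x_6 = 2.9000, f(x_6) = 0.239249, coefficient = 2
x_7 = 3.0500, f(x_7) = 0.091465, coefficient = 4
x_8 = 3.2000, f(x_8) = -0.058374, coefficient = 2
x_9 = 3.3500, f(x_9) = -0.206902, coefficient = 4
x_10 = 3.5000, f(x_10) = -0.350783, coefficient = 1

I ≈ (0.150000/3) × 10.406226 = 0.520311
Exact value: 0.520310
Error: 0.000001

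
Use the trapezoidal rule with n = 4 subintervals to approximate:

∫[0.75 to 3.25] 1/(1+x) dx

f(x) = 1/(1+x)
a = 0.75, b = 3.25, n = 4
h = (b - a)/n = 0.625000

Trapezoidal rule: (h/2)[f(x₀) + 2f(x₁) + 2f(x₂) + ... + f(xₙ)]

x_0 = 0.7500, f(x_0) = 0.571429, coefficient = 1
x_1 = 1.3750, f(x_1) = 0.421053, coefficient = 2
x_2 = 2.0000, f(x_2) = 0.333333, coefficient = 2
x_3 = 2.6250, f(x_3) = 0.275862, coefficient = 2
x_4 = 3.2500, f(x_4) = 0.235294, coefficient = 1

I ≈ (0.625000/2) × 2.867219 = 0.896006
Exact value: 0.887303
Error: 0.008703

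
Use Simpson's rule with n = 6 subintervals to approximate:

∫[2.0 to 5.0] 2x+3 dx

f(x) = 2x+3
a = 2.0, b = 5.0, n = 6
h = (b - a)/n = 0.500000

Simpson's rule: (h/3)[f(x₀) + 4f(x₁) + 2f(x₂) + ... + f(xₙ)]

x_0 = 2.0000, f(x_0) = 7.000000, coefficient = 1
x_1 = 2.5000, f(x_1) = 8.000000, coefficient = 4
x_2 = 3.0000, f(x_2) = 9.000000, coefficient = 2
x_3 = 3.5000, f(x_3) = 10.000000, coefficient = 4
x_4 = 4.0000, f(x_4) = 11.000000, coefficient = 2
x_5 = 4.5000, f(x_5) = 12.000000, coefficient = 4
x_6 = 5.0000, f(x_6) = 13.000000, coefficient = 1

I ≈ (0.500000/3) × 180.000000 = 30.000000
Exact value: 30.000000
Error: 0.000000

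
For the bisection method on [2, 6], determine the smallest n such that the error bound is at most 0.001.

We need (b-a)/2^n ≤ 0.001
(6 - 2)/2^n ≤ 0.001
4/2^n ≤ 0.001
2^n ≥ 4000
n ≥ log₂(4000) = 11.97
n ≥ 12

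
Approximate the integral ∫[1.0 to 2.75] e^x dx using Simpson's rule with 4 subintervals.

f(x) = e^x
a = 1.0, b = 2.75, n = 4
h = (b - a)/n = 0.437500

Simpson's rule: (h/3)[f(x₀) + 4f(x₁) + 2f(x₂) + ... + f(xₙ)]

x_0 = 1.0000, f(x_0) = 2.718282, coefficient = 1
x_1 = 1.4375, f(x_1) = 4.210157, coefficient = 4
x_2 = 1.8750, f(x_2) = 6.520819, coefficient = 2
x_3 = 2.3125, f(x_3) = 10.099642, coefficient = 4
x_4 = 2.7500, f(x_4) = 15.642632, coefficient = 1

I ≈ (0.437500/3) × 88.641750 = 12.926922
Exact value: 12.924350
Error: 0.002572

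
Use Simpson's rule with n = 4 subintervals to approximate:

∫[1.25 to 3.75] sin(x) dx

f(x) = sin(x)
a = 1.25, b = 3.75, n = 4
h = (b - a)/n = 0.625000

Simpson's rule: (h/3)[f(x₀) + 4f(x₁) + 2f(x₂) + ... + f(xₙ)]

x_0 = 1.2500, f(x_0) = 0.948985, coefficient = 1
x_1 = 1.8750, f(x_1) = 0.954086, coefficient = 4
x_2 = 2.5000, f(x_2) = 0.598472, coefficient = 2
x_3 = 3.1250, f(x_3) = 0.016592, coefficient = 4
x_4 = 3.7500, f(x_4) = -0.571561, coefficient = 1

I ≈ (0.625000/3) × 5.457078 = 1.136891
Exact value: 1.135882
Error: 0.001010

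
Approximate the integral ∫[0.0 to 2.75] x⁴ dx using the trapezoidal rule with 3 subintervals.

f(x) = x⁴
a = 0.0, b = 2.75, n = 3
h = (b - a)/n = 0.916667

Trapezoidal rule: (h/2)[f(x₀) + 2f(x₁) + 2f(x₂) + ... + f(xₙ)]

x_0 = 0.0000, f(x_0) = 0.000000, coefficient = 1
x_1 = 0.9167, f(x_1) = 0.706067, coefficient = 2
x_2 = 1.8333, f(x_2) = 11.297068, coefficient = 2
x_3 = 2.7500, f(x_3) = 57.191406, coefficient = 1

I ≈ (0.916667/2) × 81.197676 = 37.215601
Exact value: 31.455273
Error: 5.760328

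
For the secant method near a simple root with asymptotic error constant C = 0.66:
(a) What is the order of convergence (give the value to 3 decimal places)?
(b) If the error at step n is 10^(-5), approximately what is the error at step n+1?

(a) Secant method has superlinear convergence with order φ = (1+√5)/2 ≈ 1.618.
    This means |e_{n+1}| ≈ C|e_n|^1.618.

(b) With |e_n| = 10^(-5) and C = 0.66:
    |e_{n+1}| ≈ 0.66 × (10^(-5))^1.618 = 0.66 × 10^(-8.09)

(a) ≈ 1.618 (golden ratio); (b) |e_{n+1}| ≈ 5.363e-09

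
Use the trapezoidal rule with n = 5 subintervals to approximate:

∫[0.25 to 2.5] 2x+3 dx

f(x) = 2x+3
a = 0.25, b = 2.5, n = 5
h = (b - a)/n = 0.450000

Trapezoidal rule: (h/2)[f(x₀) + 2f(x₁) + 2f(x₂) + ... + f(xₙ)]

x_0 = 0.2500, f(x_0) = 3.500000, coefficient = 1
x_1 = 0.7000, f(x_1) = 4.400000, coefficient = 2
x_2 = 1.1500, f(x_2) = 5.300000, coefficient = 2
x_3 = 1.6000, f(x_3) = 6.200000, coefficient = 2
x_4 = 2.0500, f(x_4) = 7.100000, coefficient = 2
x_5 = 2.5000, f(x_5) = 8.000000, coefficient = 1

I ≈ (0.450000/2) × 57.500000 = 12.937500
Exact value: 12.937500
Error: 0.000000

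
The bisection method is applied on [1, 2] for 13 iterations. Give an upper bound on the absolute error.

Bisection error bound: |error| ≤ (b-a)/2^n
|error| ≤ (2 - 1)/2^13 = 1/2^13
|error| ≤ 0.0001220703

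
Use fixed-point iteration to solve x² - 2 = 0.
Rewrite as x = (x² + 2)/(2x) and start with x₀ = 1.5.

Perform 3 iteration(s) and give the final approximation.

Equation: x² - 2 = 0
Fixed-point form: x = (x² + 2)/(2x)
x₀ = 1.5

x_1 = g(1.500000) = 1.416667
x_2 = g(1.416667) = 1.414216
x_3 = g(1.414216) = 1.414214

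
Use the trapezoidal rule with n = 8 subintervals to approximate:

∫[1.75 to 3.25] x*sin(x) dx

f(x) = x*sin(x)
a = 1.75, b = 3.25, n = 8
h = (b - a)/n = 0.187500

Trapezoidal rule: (h/2)[f(x₀) + 2f(x₁) + 2f(x₂) + ... + f(xₙ)]

x_0 = 1.7500, f(x_0) = 1.721975, coefficient = 1
x_1 = 1.9375, f(x_1) = 1.808684, coefficient = 2
x_2 = 2.1250, f(x_2) = 1.806930, coefficient = 2
x_3 = 2.3125, f(x_3) = 1.705050, coefficient = 2
x_4 = 2.5000, f(x_4) = 1.496180, coefficient = 2
x_5 = 2.6875, f(x_5) = 1.178864, coefficient = 2
x_6 = 2.8750, f(x_6) = 0.757407, coefficient = 2
x_7 = 3.0625, f(x_7) = 0.241969, coefficient = 2
x_8 = 3.2500, f(x_8) = -0.351634, coefficient = 1

I ≈ (0.187500/2) × 19.360508 = 1.815048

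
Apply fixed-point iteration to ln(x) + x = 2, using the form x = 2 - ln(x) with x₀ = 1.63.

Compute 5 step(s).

Equation: ln(x) + x = 2
Fixed-point form: x = 2 - ln(x)
x₀ = 1.63

x_1 = g(1.630000) = 1.511420
x_2 = g(1.511420) = 1.586950
x_3 = g(1.586950) = 1.538186
x_4 = g(1.538186) = 1.569396
x_5 = g(1.569396) = 1.549309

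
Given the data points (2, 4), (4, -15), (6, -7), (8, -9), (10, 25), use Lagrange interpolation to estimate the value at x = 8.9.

Lagrange interpolation formula:
P(x) = Σ yᵢ × Lᵢ(x)
where Lᵢ(x) = Π_{j≠i} (x - xⱼ)/(xᵢ - xⱼ)

L_0(8.9) = (8.9 - 4)/(2 - 4) × (8.9 - 6)/(2 - 6) × (8.9 - 8)/(2 - 8) × (8.9 - 10)/(2 - 10) = -0.036635
L_1(8.9) = (8.9 - 2)/(4 - 2) × (8.9 - 6)/(4 - 6) × (8.9 - 8)/(4 - 8) × (8.9 - 10)/(4 - 10) = 0.206353
L_2(8.9) = (8.9 - 2)/(6 - 2) × (8.9 - 4)/(6 - 4) × (8.9 - 8)/(6 - 8) × (8.9 - 10)/(6 - 10) = -0.522998
L_3(8.9) = (8.9 - 2)/(8 - 2) × (8.9 - 4)/(8 - 4) × (8.9 - 6)/(8 - 6) × (8.9 - 10)/(8 - 10) = 1.123478
L_4(8.9) = (8.9 - 2)/(10 - 2) × (8.9 - 4)/(10 - 4) × (8.9 - 6)/(10 - 6) × (8.9 - 8)/(10 - 8) = 0.229802

P(8.9) = 4×L_0(8.9) + (-15)×L_1(8.9) + (-7)×L_2(8.9) + (-9)×L_3(8.9) + 25×L_4(8.9)
P(8.9) = -3.947093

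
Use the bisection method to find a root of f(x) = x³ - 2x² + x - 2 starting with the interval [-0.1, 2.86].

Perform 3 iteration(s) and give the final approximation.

f(x) = x³ - 2x² + x - 2
Initial interval: [-0.1, 2.86]

Iteration 1:
  c_1 = (-0.100000 + 2.860000)/2 = 1.380000
  f(c_1) = f(1.380000) = -1.800728
  f(a) × f(c) ≥ 0, new interval: [1.380000, 2.860000]
Iteration 2:
  c_2 = (1.380000 + 2.860000)/2 = 2.120000
  f(c_2) = f(2.120000) = 0.659328
  f(a) × f(c) < 0, new interval: [1.380000, 2.120000]
Iteration 3:
  c_3 = (1.380000 + 2.120000)/2 = 1.750000
  f(c_3) = f(1.750000) = -1.015625
  f(a) × f(c) ≥ 0, new interval: [1.750000, 2.120000]

After 3 iteration(s), the approximation is c_3 = 1.750000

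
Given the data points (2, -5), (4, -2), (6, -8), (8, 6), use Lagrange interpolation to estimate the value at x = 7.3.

Lagrange interpolation formula:
P(x) = Σ yᵢ × Lᵢ(x)
where Lᵢ(x) = Π_{j≠i} (x - xⱼ)/(xᵢ - xⱼ)

L_0(7.3) = (7.3 - 4)/(2 - 4) × (7.3 - 6)/(2 - 6) × (7.3 - 8)/(2 - 8) = 0.062563
L_1(7.3) = (7.3 - 2)/(4 - 2) × (7.3 - 6)/(4 - 6) × (7.3 - 8)/(4 - 8) = -0.301438
L_2(7.3) = (7.3 - 2)/(6 - 2) × (7.3 - 4)/(6 - 4) × (7.3 - 8)/(6 - 8) = 0.765188
L_3(7.3) = (7.3 - 2)/(8 - 2) × (7.3 - 4)/(8 - 4) × (7.3 - 6)/(8 - 6) = 0.473687

P(7.3) = (-5)×L_0(7.3) + (-2)×L_1(7.3) + (-8)×L_2(7.3) + 6×L_3(7.3)
P(7.3) = -2.989313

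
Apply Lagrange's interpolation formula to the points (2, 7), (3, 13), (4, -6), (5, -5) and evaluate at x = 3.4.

Lagrange interpolation formula:
P(x) = Σ yᵢ × Lᵢ(x)
where Lᵢ(x) = Π_{j≠i} (x - xⱼ)/(xᵢ - xⱼ)

L_0(3.4) = (3.4 - 3)/(2 - 3) × (3.4 - 4)/(2 - 4) × (3.4 - 5)/(2 - 5) = -0.064000
L_1(3.4) = (3.4 - 2)/(3 - 2) × (3.4 - 4)/(3 - 4) × (3.4 - 5)/(3 - 5) = 0.672000
L_2(3.4) = (3.4 - 2)/(4 - 2) × (3.4 - 3)/(4 - 3) × (3.4 - 5)/(4 - 5) = 0.448000
L_3(3.4) = (3.4 - 2)/(5 - 2) × (3.4 - 3)/(5 - 3) × (3.4 - 4)/(5 - 4) = -0.056000

P(3.4) = 7×L_0(3.4) + 13×L_1(3.4) + (-6)×L_2(3.4) + (-5)×L_3(3.4)
P(3.4) = 5.880000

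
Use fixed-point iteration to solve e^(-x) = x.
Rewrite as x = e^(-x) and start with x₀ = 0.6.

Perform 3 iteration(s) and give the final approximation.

Equation: e^(-x) = x
Fixed-point form: x = e^(-x)
x₀ = 0.6

x_1 = g(0.600000) = 0.548812
x_2 = g(0.548812) = 0.577636
x_3 = g(0.577636) = 0.561224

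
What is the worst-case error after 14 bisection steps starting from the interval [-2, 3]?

Bisection error bound: |error| ≤ (b-a)/2^n
|error| ≤ (3 - (-2))/2^14 = 5/2^14
|error| ≤ 0.0003051758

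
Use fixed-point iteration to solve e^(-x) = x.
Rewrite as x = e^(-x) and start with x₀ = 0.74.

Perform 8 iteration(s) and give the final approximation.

Equation: e^(-x) = x
Fixed-point form: x = e^(-x)
x₀ = 0.74

x_1 = g(0.740000) = 0.477114
x_2 = g(0.477114) = 0.620572
x_3 = g(0.620572) = 0.537637
x_4 = g(0.537637) = 0.584127
x_5 = g(0.584127) = 0.557592
x_6 = g(0.557592) = 0.572586
x_7 = g(0.572586) = 0.564065
x_8 = g(0.564065) = 0.568892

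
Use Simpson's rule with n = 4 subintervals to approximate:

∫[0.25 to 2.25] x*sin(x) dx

f(x) = x*sin(x)
a = 0.25, b = 2.25, n = 4
h = (b - a)/n = 0.500000

Simpson's rule: (h/3)[f(x₀) + 4f(x₁) + 2f(x₂) + ... + f(xₙ)]

x_0 = 0.2500, f(x_0) = 0.061851, coefficient = 1
x_1 = 0.7500, f(x_1) = 0.511229, coefficient = 4
x_2 = 1.2500, f(x_2) = 1.186231, coefficient = 2
x_3 = 1.7500, f(x_3) = 1.721975, coefficient = 4
x_4 = 2.2500, f(x_4) = 1.750665, coefficient = 1

I ≈ (0.500000/3) × 13.117795 = 2.186299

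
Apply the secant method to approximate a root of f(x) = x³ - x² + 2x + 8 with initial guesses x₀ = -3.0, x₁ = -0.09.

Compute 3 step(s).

f(x) = x³ - x² + 2x + 8
x₀ = -3.0, x₁ = -0.09

Secant formula: x_{n+1} = x_n - f(x_n)(x_n - x_{n-1})/(f(x_n) - f(x_{n-1}))

Iteration 1:
  f(-3.000000) = -34.000000
  f(-0.090000) = 7.811171
  x_2 = -0.090000 - 7.811171×(-0.090000 - (-3.000000))/(7.811171 - (-34.000000))
       = -0.633647
Iteration 2:
  f(-0.090000) = 7.811171
  f(-0.633647) = 6.076784
  x_3 = -0.633647 - 6.076784×(-0.633647 - (-0.090000))/(6.076784 - 7.811171)
       = -2.538426
Iteration 3:
  f(-0.633647) = 6.076784
  f(-2.538426) = -19.877066
  x_4 = -2.538426 - (-19.877066)×(-2.538426 - (-0.633647))/(-19.877066 - 6.076784)
       = -1.079628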